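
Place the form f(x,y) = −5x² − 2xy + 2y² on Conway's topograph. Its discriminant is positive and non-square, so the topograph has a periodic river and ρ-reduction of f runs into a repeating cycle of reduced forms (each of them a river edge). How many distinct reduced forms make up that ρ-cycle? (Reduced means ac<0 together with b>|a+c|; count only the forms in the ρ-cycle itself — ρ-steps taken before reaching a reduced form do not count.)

D = 44, ⌊√D⌋ = 6
descent: ρ → (2,6,-1)  [lands on river]
river: ρ → (-1,6,2)
ρ-cycle length = 2 (tail of 1 descent step not counted)

2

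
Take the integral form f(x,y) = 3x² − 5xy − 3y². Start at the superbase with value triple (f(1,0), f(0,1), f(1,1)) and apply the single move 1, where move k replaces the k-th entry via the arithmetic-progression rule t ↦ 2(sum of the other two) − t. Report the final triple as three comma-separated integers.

start (3,-3,-5) = (f(1,0),f(0,1),f(1,1))
replace slot 1: 2·((-3)+(-5)) − 3 = -19 → (-19,-3,-5)

-19,-3,-5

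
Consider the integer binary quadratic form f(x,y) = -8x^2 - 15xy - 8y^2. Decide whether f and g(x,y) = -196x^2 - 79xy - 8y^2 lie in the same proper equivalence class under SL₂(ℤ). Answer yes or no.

D₁ = -31, D₂ = -31
f is negative-definite; reduce −f:
−f: translate: b→-1 (≡15 mod 16), so (8,15,8)→(8,-1,1)
−f: flip: (8,-1,1)→(1,1,8)
−f: reduced (well bottom): (1,1,8) with a≤c, −a<b≤a
flip sign back: reduced form of f is (-1,-1,-8)
g is negative-definite; reduce −g:
−g: flip: (196,79,8)→(8,-79,196)
−g: translate: b→1 (≡-79 mod 16), so (8,-79,196)→(8,1,1)
−g: flip: (8,1,1)→(1,-1,8)
−g: translate: b→1 (≡-1 mod 2), so (1,-1,8)→(1,1,8)
−g: reduced (well bottom): (1,1,8) with a≤c, −a<b≤a
flip sign back: reduced form of g is (-1,-1,-8)
reduced forms (-1, -1, -8) vs (-1, -1, -8) ⇒ equivalent

yes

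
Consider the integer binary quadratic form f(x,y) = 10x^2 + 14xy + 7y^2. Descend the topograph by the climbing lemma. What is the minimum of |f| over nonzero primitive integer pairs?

translate: b→-6 (≡14 mod 20), so (10,14,7)→(10,-6,3)
flip: (10,-6,3)→(3,6,10)
translate: b→0 (≡6 mod 6), so (3,6,10)→(3,0,7)
reduced (well bottom): (3,0,7) with a≤c, −a<b≤a
well minimum = a = 3

3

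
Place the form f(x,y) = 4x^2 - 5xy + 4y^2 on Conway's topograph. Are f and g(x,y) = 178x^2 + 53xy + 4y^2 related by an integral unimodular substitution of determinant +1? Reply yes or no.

D₁ = -39, D₂ = -39
f: translate: b→3 (≡-5 mod 8), so (4,-5,4)→(4,3,3)
f: flip: (4,3,3)→(3,-3,4)
f: translate: b→3 (≡-3 mod 6), so (3,-3,4)→(3,3,4)
f: reduced (well bottom): (3,3,4) with a≤c, −a<b≤a
g: flip: (178,53,4)→(4,-53,178)
g: translate: b→3 (≡-53 mod 8), so (4,-53,178)→(4,3,3)
g: flip: (4,3,3)→(3,-3,4)
g: translate: b→3 (≡-3 mod 6), so (3,-3,4)→(3,3,4)
g: reduced (well bottom): (3,3,4) with a≤c, −a<b≤a
reduced forms (3, 3, 4) vs (3, 3, 4) ⇒ equivalent

yes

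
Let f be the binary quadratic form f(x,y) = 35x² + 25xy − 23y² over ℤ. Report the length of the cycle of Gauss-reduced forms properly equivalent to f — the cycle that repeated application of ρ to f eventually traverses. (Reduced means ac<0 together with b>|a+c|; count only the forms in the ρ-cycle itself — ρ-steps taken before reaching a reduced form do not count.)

D = 3845, ⌊√D⌋ = 62
river: ρ → (-23,21,37)
river: ρ → (37,53,-7)
river: ρ → (-7,59,13)
river: ρ → (13,45,-35)
river: ρ → (-35,25,23)
river: ρ → (23,21,-37)
river: ρ → (-37,53,7)
river: ρ → (7,59,-13)
river: ρ → (-13,45,35)
river: ρ → (35,25,-23)
ρ-cycle length = 10 (tail of 0 descent steps not counted)

10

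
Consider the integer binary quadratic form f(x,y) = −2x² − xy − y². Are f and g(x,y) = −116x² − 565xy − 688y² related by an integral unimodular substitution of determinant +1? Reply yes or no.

D₁ = -7, D₂ = -7
f is negative-definite; reduce −f:
−f: flip: (2,1,1)→(1,-1,2)
−f: translate: b→1 (≡-1 mod 2), so (1,-1,2)→(1,1,2)
−f: reduced (well bottom): (1,1,2) with a≤c, −a<b≤a
flip sign back: reduced form of f is (-1,-1,-2)
g is negative-definite; reduce −g:
−g: translate: b→101 (≡565 mod 232), so (116,565,688)→(116,101,22)
−g: flip: (116,101,22)→(22,-101,116)
−g: translate: b→-13 (≡-101 mod 44), so (22,-101,116)→(22,-13,2)
−g: flip: (22,-13,2)→(2,13,22)
−g: translate: b→1 (≡13 mod 4), so (2,13,22)→(2,1,1)
−g: flip: (2,1,1)→(1,-1,2)
−g: translate: b→1 (≡-1 mod 2), so (1,-1,2)→(1,1,2)
−g: reduced (well bottom): (1,1,2) with a≤c, −a<b≤a
flip sign back: reduced form of g is (-1,-1,-2)
reduced forms (-1, -1, -2) vs (-1, -1, -2) ⇒ equivalent

yes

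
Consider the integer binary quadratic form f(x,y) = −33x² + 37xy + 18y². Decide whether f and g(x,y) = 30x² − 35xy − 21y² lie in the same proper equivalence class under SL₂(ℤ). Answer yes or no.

D₁ = 3745, D₂ = 3745
river cycle of f (length 42): (18, 35, -35), (-35, 35, 18), (18, 37, -33), (-33, 29, 22), (22, 59, -3), (-3, 61, 2), (2, 59, -33), (-33, 7, 28), (28, 49, -12), (-12, 47, 32), … (32 more)
river cycle of g (length 42): (-21, 35, 30), (30, 25, -26), (-26, 27, 29), (29, 31, -24), (-24, 17, 36), (36, 55, -5), (-5, 55, 36), (36, 17, -24), (-24, 31, 29), (29, 27, -26), … (32 more)
cycles differ ⇒ inequivalent

no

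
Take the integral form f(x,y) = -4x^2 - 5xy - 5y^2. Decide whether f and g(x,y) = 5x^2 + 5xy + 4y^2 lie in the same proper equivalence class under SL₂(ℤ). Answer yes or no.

D₁ = -55, D₂ = -55
f is negative-definite; reduce −f:
−f: translate: b→-3 (≡5 mod 8), so (4,5,5)→(4,-3,4)
−f: flip: (4,-3,4)→(4,3,4)
−f: reduced (well bottom): (4,3,4) with a≤c, −a<b≤a
flip sign back: reduced form of f is (-4,-3,-4)
g: flip: (5,5,4)→(4,-5,5)
g: translate: b→3 (≡-5 mod 8), so (4,-5,5)→(4,3,4)
g: reduced (well bottom): (4,3,4) with a≤c, −a<b≤a
reduced forms (-4, -3, -4) vs (4, 3, 4) ⇒ inequivalent

no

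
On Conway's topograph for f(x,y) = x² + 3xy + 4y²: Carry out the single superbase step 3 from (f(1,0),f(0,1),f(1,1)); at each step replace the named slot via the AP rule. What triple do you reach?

start (1,4,8) = (f(1,0),f(0,1),f(1,1))
replace slot 3: 2·(1+4) − 8 = 2 → (1,4,2)

1,4,2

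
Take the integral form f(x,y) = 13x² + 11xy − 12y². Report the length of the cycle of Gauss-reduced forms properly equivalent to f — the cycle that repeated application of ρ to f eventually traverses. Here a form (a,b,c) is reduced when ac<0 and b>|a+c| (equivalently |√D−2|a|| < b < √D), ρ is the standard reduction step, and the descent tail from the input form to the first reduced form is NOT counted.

D = 745, ⌊√D⌋ = 27
river: ρ → (-12,13,12)
river: ρ → (12,11,-13)
river: ρ → (-13,15,10)
river: ρ → (10,25,-3)
river: ρ → (-3,23,18)
river: ρ → (18,13,-8)
river: ρ → (-8,19,12)
river: ρ → (12,5,-15)
river: ρ → (-15,25,2)
river: ρ → (2,27,-2)
river: ρ → (-2,25,15)
river: ρ → (15,5,-12)
river: ρ → (-12,19,8)
river: ρ → (8,13,-18)
river: ρ → (-18,23,3)
river: ρ → (3,25,-10)
river: ρ → (-10,15,13)
river: ρ → (13,11,-12)
ρ-cycle length = 18 (tail of 0 descent steps not counted)

18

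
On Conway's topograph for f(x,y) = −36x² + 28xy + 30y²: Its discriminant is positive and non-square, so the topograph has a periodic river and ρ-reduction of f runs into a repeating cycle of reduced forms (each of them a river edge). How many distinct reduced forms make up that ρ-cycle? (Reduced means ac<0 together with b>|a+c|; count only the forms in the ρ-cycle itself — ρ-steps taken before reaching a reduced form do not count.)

D = 5104, ⌊√D⌋ = 71
river: ρ → (30,32,-34)
river: ρ → (-34,36,28)
river: ρ → (28,20,-42)
river: ρ → (-42,64,6)
river: ρ → (6,68,-20)
river: ρ → (-20,52,30)
river: ρ → (30,68,-4)
river: ρ → (-4,68,30)
river: ρ → (30,52,-20)
river: ρ → (-20,68,6)
river: ρ → (6,64,-42)
river: ρ → (-42,20,28)
river: ρ → (28,36,-34)
river: ρ → (-34,32,30)
river: ρ → (30,28,-36)
river: ρ → (-36,44,22)
river: ρ → (22,44,-36)
river: ρ → (-36,28,30)
ρ-cycle length = 18 (tail of 0 descent steps not counted)

18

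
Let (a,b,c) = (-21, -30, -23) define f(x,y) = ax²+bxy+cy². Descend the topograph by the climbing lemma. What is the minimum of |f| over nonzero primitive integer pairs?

translate: b→-12 (≡30 mod 42), so (21,30,23)→(21,-12,14)
flip: (21,-12,14)→(14,12,21)
reduced (well bottom): (14,12,21) with a≤c, −a<b≤a
well minimum |f| = |-14| = 14 (negative-definite)

14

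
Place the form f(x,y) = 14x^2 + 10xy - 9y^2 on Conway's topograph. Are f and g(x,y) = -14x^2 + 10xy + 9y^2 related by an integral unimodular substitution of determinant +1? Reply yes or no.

D₁ = 604, D₂ = 604
river cycle of f (length 20): (-9, 8, 15), (15, 22, -2), (-2, 22, 15), (15, 8, -9), (-9, 10, 14), (14, 18, -5), (-5, 22, 6), (6, 14, -17), (-17, 20, 3), (3, 22, -10), … (10 more)
river cycle of g (length 20): (9, 8, -15), (-15, 22, 2), (2, 22, -15), (-15, 8, 9), (9, 10, -14), (-14, 18, 5), (5, 22, -6), (-6, 14, 17), (17, 20, -3), (-3, 22, 10), … (10 more)
cycles differ ⇒ inequivalent

no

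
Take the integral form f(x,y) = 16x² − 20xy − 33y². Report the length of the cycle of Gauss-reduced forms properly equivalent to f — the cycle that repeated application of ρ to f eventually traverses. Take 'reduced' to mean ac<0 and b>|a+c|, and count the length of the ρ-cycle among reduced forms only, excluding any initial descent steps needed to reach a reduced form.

D = 2512, ⌊√D⌋ = 50
descent: ρ → (-33,20,16)  [lands on river]
river: ρ → (16,44,-9)
river: ρ → (-9,46,11)
river: ρ → (11,42,-17)
river: ρ → (-17,26,27)
river: ρ → (27,28,-16)
river: ρ → (-16,36,19)
river: ρ → (19,40,-12)
river: ρ → (-12,32,31)
river: ρ → (31,30,-13)
river: ρ → (-13,48,4)
river: ρ → (4,48,-13)
river: ρ → (-13,30,31)
river: ρ → (31,32,-12)
river: ρ → (-12,40,19)
river: ρ → (19,36,-16)
river: ρ → (-16,28,27)
river: ρ → (27,26,-17)
river: ρ → (-17,42,11)
river: ρ → (11,46,-9)
river: ρ → (-9,44,16)
river: ρ → (16,20,-33)
river: ρ → (-33,46,3)
river: ρ → (3,50,-1)
river: ρ → (-1,50,3)
river: ρ → (3,46,-33)
ρ-cycle length = 26 (tail of 1 descent step not counted)

26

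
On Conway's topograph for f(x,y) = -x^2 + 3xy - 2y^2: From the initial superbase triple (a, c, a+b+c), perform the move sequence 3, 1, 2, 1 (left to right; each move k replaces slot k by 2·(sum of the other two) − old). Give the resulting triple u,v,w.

start (-1,-2,0) = (f(1,0),f(0,1),f(1,1))
replace slot 3: 2·((-1)+(-2)) − 0 = -6 → (-1,-2,-6)
replace slot 1: 2·((-2)+(-6)) − (-1) = -15 → (-15,-2,-6)
replace slot 2: 2·((-15)+(-6)) − (-2) = -40 → (-15,-40,-6)
replace slot 1: 2·((-40)+(-6)) − (-15) = -77 → (-77,-40,-6)

-77,-40,-6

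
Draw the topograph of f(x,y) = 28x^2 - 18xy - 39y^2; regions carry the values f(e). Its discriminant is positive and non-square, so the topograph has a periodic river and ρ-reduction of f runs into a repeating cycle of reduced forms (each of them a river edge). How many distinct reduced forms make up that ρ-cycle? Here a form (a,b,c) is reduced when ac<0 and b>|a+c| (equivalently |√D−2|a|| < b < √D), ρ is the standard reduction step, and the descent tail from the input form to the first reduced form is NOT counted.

D = 4692, ⌊√D⌋ = 68
descent: ρ → (-39,18,28)  [lands on river]
river: ρ → (28,38,-29)
river: ρ → (-29,20,37)
river: ρ → (37,54,-12)
river: ρ → (-12,66,7)
river: ρ → (7,60,-39)
ρ-cycle length = 6 (tail of 1 descent step not counted)

6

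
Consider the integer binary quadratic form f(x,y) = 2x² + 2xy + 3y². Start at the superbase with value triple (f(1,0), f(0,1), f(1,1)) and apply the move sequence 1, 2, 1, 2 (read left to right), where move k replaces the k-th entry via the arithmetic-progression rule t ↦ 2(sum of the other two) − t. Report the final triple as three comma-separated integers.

start (2,3,7) = (f(1,0),f(0,1),f(1,1))
replace slot 1: 2·(3+7) − 2 = 18 → (18,3,7)
replace slot 2: 2·(18+7) − 3 = 47 → (18,47,7)
replace slot 1: 2·(47+7) − 18 = 90 → (90,47,7)
replace slot 2: 2·(90+7) − 47 = 147 → (90,147,7)

90,147,7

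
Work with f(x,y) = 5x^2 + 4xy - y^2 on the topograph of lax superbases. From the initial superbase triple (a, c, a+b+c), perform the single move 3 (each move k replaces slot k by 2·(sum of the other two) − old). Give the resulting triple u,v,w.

start (5,-1,8) = (f(1,0),f(0,1),f(1,1))
replace slot 3: 2·(5+(-1)) − 8 = 0 → (5,-1,0)

5,-1,0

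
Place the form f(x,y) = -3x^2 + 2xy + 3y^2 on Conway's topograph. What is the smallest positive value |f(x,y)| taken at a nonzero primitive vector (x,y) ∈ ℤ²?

river: ρ → (3,4,-2)
river: ρ → (-2,4,3)
river: ρ → (3,2,-3)
river: ρ → (-3,4,2)
river: ρ → (2,4,-3)
river: ρ → (-3,2,3)
closes: descent 0, river 6
min |a| on river = 2

2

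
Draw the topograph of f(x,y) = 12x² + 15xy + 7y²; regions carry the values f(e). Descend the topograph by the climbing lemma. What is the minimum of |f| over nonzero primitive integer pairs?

translate: b→-9 (≡15 mod 24), so (12,15,7)→(12,-9,4)
flip: (12,-9,4)→(4,9,12)
translate: b→1 (≡9 mod 8), so (4,9,12)→(4,1,7)
reduced (well bottom): (4,1,7) with a≤c, −a<b≤a
well minimum = a = 4

4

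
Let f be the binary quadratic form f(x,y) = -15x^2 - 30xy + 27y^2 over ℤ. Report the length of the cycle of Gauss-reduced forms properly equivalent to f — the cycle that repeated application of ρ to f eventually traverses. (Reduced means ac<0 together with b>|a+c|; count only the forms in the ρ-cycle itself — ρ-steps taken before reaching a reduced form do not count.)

D = 2520, ⌊√D⌋ = 50
descent: ρ → (27,30,-15)  [lands on river]
river: ρ → (-15,30,27)
river: ρ → (27,24,-18)
river: ρ → (-18,48,3)
river: ρ → (3,48,-18)
river: ρ → (-18,24,27)
ρ-cycle length = 6 (tail of 1 descent step not counted)

6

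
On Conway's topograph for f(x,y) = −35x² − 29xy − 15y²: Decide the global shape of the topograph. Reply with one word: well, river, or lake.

D = b²−4ac = (-29)² − 4·(-35)·(-15) = -1259
D < 0 ⇒ definite ⇒ every region one sign ⇒ single well

well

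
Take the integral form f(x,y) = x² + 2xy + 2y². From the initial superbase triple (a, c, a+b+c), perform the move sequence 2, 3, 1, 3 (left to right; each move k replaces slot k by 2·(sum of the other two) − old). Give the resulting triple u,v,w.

start (1,2,5) = (f(1,0),f(0,1),f(1,1))
replace slot 2: 2·(1+5) − 2 = 10 → (1,10,5)
replace slot 3: 2·(1+10) − 5 = 17 → (1,10,17)
replace slot 1: 2·(10+17) − 1 = 53 → (53,10,17)
replace slot 3: 2·(53+10) − 17 = 109 → (53,10,109)

53,10,109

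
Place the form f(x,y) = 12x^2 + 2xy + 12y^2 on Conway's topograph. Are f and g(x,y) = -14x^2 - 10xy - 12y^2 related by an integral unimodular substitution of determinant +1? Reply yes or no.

D₁ = -572, D₂ = -572
f: reduced (well bottom): (12,2,12) with a≤c, −a<b≤a
g is negative-definite; reduce −g:
−g: flip: (14,10,12)→(12,-10,14)
−g: reduced (well bottom): (12,-10,14) with a≤c, −a<b≤a
flip sign back: reduced form of g is (-12,10,-14)
reduced forms (12, 2, 12) vs (-12, 10, -14) ⇒ inequivalent

no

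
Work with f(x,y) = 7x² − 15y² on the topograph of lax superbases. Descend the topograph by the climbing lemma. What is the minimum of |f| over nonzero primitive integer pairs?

descent: ρ → (-15,0,7)
descent: ρ → (7,14,-8)  [lands on river]
river: ρ → (-8,18,3)
river: ρ → (3,18,-8)
river: ρ → (-8,14,7)
closes: descent 2, river 4
min |a| on river = 3

3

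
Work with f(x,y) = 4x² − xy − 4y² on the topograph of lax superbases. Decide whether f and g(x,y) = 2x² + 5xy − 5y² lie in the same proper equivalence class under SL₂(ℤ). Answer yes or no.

D₁ = 65, D₂ = 65
river cycle of f (length 6): (-4, 1, 4), (4, 7, -1), (-1, 7, 4), (4, 1, -4), (-4, 7, 1), (1, 7, -4)
river cycle of g (length 6): (-5, 5, 2), (2, 7, -2), (-2, 5, 5), (5, 5, -2), (-2, 7, 2), (2, 5, -5)
cycles differ ⇒ inequivalent

no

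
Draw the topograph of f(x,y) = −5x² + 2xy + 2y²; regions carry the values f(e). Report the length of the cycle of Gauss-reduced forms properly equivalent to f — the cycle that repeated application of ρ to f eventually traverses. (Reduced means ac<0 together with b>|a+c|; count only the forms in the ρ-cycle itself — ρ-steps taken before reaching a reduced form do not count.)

D = 44, ⌊√D⌋ = 6
descent: ρ → (2,6,-1)  [lands on river]
river: ρ → (-1,6,2)
ρ-cycle length = 2 (tail of 1 descent step not counted)

2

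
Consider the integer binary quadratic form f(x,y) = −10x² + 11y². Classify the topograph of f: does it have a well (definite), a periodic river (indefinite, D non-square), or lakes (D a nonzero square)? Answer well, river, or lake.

D = b²−4ac = 0² − 4·(-10)·11 = 440
D > 0 non-square ⇒ indefinite ⇒ periodic river

river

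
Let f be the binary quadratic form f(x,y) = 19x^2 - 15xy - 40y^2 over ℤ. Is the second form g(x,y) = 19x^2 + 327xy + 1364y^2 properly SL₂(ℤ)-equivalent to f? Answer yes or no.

D₁ = 3265, D₂ = 3265
river cycle of f (length 66): (19, 23, -36), (-36, 49, 6), (6, 47, -44), (-44, 41, 9), (9, 49, -24), (-24, 47, 11), (11, 41, -36), (-36, 31, 16), (16, 33, -34), (-34, 35, 15), … (56 more)
river cycle of g (length 66): (19, 23, -36), (-36, 49, 6), (6, 47, -44), (-44, 41, 9), (9, 49, -24), (-24, 47, 11), (11, 41, -36), (-36, 31, 16), (16, 33, -34), (-34, 35, 15), … (56 more)
cycles coincide ⇒ equivalent

yes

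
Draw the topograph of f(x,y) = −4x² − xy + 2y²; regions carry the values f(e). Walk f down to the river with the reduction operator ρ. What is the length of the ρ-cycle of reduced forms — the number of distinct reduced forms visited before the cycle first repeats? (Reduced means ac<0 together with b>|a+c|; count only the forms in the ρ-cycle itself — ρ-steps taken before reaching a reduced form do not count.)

D = 33, ⌊√D⌋ = 5
descent: ρ → (2,5,-1)  [lands on river]
river: ρ → (-1,5,2)
river: ρ → (2,3,-3)
river: ρ → (-3,3,2)
ρ-cycle length = 4 (tail of 1 descent step not counted)

4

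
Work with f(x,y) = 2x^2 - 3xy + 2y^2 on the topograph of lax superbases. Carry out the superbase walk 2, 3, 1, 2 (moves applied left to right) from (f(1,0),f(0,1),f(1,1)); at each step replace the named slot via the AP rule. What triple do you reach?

start (2,2,1) = (f(1,0),f(0,1),f(1,1))
replace slot 2: 2·(2+1) − 2 = 4 → (2,4,1)
replace slot 3: 2·(2+4) − 1 = 11 → (2,4,11)
replace slot 1: 2·(4+11) − 2 = 28 → (28,4,11)
replace slot 2: 2·(28+11) − 4 = 74 → (28,74,11)

28,74,11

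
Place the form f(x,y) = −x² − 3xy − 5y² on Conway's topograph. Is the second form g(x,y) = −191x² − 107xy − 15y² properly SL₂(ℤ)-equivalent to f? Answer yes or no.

D₁ = -11, D₂ = -11
f is negative-definite; reduce −f:
−f: translate: b→1 (≡3 mod 2), so (1,3,5)→(1,1,3)
−f: reduced (well bottom): (1,1,3) with a≤c, −a<b≤a
flip sign back: reduced form of f is (-1,-1,-3)
g is negative-definite; reduce −g:
−g: flip: (191,107,15)→(15,-107,191)
−g: translate: b→13 (≡-107 mod 30), so (15,-107,191)→(15,13,3)
−g: flip: (15,13,3)→(3,-13,15)
−g: translate: b→-1 (≡-13 mod 6), so (3,-13,15)→(3,-1,1)
−g: flip: (3,-1,1)→(1,1,3)
−g: reduced (well bottom): (1,1,3) with a≤c, −a<b≤a
flip sign back: reduced form of g is (-1,-1,-3)
reduced forms (-1, -1, -3) vs (-1, -1, -3) ⇒ equivalent

yes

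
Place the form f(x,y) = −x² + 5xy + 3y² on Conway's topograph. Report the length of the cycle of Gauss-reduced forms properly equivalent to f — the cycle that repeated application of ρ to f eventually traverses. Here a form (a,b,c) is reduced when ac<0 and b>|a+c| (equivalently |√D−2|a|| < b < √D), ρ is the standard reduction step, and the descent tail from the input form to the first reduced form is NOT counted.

D = 37, ⌊√D⌋ = 6
river: ρ → (3,1,-3)
river: ρ → (-3,5,1)
river: ρ → (1,5,-3)
river: ρ → (-3,1,3)
river: ρ → (3,5,-1)
river: ρ → (-1,5,3)
ρ-cycle length = 6 (tail of 0 descent steps not counted)

6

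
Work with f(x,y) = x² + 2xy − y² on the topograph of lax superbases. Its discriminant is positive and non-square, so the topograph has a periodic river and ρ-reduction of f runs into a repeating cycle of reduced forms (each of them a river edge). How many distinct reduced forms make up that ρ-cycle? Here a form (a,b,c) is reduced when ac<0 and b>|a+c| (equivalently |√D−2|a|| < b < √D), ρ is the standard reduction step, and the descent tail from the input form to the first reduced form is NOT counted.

D = 8, ⌊√D⌋ = 2
river: ρ → (-1,2,1)
river: ρ → (1,2,-1)
ρ-cycle length = 2 (tail of 0 descent steps not counted)

2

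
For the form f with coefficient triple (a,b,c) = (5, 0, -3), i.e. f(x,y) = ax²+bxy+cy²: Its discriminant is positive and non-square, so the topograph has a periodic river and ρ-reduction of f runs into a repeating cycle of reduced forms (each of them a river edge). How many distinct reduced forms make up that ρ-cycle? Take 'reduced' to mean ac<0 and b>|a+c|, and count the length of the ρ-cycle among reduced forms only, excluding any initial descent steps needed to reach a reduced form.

D = 60, ⌊√D⌋ = 7
descent: ρ → (-3,6,2)  [lands on river]
river: ρ → (2,6,-3)
ρ-cycle length = 2 (tail of 1 descent step not counted)

2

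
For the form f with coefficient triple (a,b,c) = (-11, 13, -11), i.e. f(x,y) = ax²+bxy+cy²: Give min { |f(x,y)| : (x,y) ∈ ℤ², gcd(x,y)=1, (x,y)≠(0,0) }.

translate: b→9 (≡-13 mod 22), so (11,-13,11)→(11,9,9)
flip: (11,9,9)→(9,-9,11)
translate: b→9 (≡-9 mod 18), so (9,-9,11)→(9,9,11)
reduced (well bottom): (9,9,11) with a≤c, −a<b≤a
well minimum |f| = |-9| = 9 (negative-definite)

9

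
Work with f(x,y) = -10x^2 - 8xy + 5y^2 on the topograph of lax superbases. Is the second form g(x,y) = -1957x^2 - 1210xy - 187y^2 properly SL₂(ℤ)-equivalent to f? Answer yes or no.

D₁ = 264, D₂ = 264
river cycle of f (length 6): (5, 8, -10), (-10, 12, 3), (3, 12, -10), (-10, 8, 5), (5, 12, -6), (-6, 12, 5)
river cycle of g (length 6): (-10, 12, 3), (3, 12, -10), (-10, 8, 5), (5, 12, -6), (-6, 12, 5), (5, 8, -10)
cycles coincide ⇒ equivalent

yes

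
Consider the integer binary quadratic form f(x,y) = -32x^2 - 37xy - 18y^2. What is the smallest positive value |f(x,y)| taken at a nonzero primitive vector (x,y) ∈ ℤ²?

translate: b→-27 (≡37 mod 64), so (32,37,18)→(32,-27,13)
flip: (32,-27,13)→(13,27,32)
translate: b→1 (≡27 mod 26), so (13,27,32)→(13,1,18)
reduced (well bottom): (13,1,18) with a≤c, −a<b≤a
well minimum |f| = |-13| = 13 (negative-definite)

13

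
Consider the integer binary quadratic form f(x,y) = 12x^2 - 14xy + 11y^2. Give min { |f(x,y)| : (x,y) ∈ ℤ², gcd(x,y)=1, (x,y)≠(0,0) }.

translate: b→10 (≡-14 mod 24), so (12,-14,11)→(12,10,9)
flip: (12,10,9)→(9,-10,12)
translate: b→8 (≡-10 mod 18), so (9,-10,12)→(9,8,11)
reduced (well bottom): (9,8,11) with a≤c, −a<b≤a
well minimum = a = 9

9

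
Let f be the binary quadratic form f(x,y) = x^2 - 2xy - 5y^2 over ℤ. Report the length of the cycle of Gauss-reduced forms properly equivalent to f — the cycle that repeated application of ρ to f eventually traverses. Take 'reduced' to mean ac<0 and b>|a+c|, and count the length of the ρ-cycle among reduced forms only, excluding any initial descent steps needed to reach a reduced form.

D = 24, ⌊√D⌋ = 4
descent: ρ → (-5,2,1)
descent: ρ → (1,4,-2)  [lands on river]
river: ρ → (-2,4,1)
ρ-cycle length = 2 (tail of 2 descent steps not counted)

2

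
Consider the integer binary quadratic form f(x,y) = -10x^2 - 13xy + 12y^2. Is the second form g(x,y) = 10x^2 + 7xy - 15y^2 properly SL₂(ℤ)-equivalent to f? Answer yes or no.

D₁ = 649, D₂ = 649
river cycle of f (length 34): (12, 13, -10), (-10, 7, 15), (15, 23, -2), (-2, 25, 3), (3, 23, -10), (-10, 17, 9), (9, 19, -8), (-8, 13, 15), (15, 17, -6), (-6, 19, 12), … (24 more)
river cycle of g (length 34): (-15, 23, 2), (2, 25, -3), (-3, 23, 10), (10, 17, -9), (-9, 19, 8), (8, 13, -15), (-15, 17, 6), (6, 19, -12), (-12, 5, 13), (13, 21, -4), … (24 more)
cycles differ ⇒ inequivalent

no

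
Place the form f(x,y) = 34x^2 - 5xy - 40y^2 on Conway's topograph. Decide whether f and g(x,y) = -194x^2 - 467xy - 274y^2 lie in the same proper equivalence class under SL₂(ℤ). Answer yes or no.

D₁ = 5465, D₂ = 5465
river cycle of f (length 42): (34, 63, -11), (-11, 69, 16), (16, 59, -31), (-31, 65, 10), (10, 55, -61), (-61, 67, 4), (4, 69, -44), (-44, 19, 29), (29, 39, -34), (-34, 29, 34), … (32 more)
river cycle of g (length 42): (-1, 73, 34), (34, 63, -11), (-11, 69, 16), (16, 59, -31), (-31, 65, 10), (10, 55, -61), (-61, 67, 4), (4, 69, -44), (-44, 19, 29), (29, 39, -34), … (32 more)
cycles coincide ⇒ equivalent

yes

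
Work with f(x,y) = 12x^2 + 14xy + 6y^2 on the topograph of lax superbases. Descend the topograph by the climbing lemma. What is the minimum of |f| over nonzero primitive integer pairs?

translate: b→-10 (≡14 mod 24), so (12,14,6)→(12,-10,4)
flip: (12,-10,4)→(4,10,12)
translate: b→2 (≡10 mod 8), so (4,10,12)→(4,2,6)
reduced (well bottom): (4,2,6) with a≤c, −a<b≤a
well minimum = a = 4

4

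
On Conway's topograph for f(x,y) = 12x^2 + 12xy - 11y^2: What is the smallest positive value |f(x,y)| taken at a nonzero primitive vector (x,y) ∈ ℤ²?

river: ρ → (-11,10,13)
river: ρ → (13,16,-8)
river: ρ → (-8,16,13)
river: ρ → (13,10,-11)
river: ρ → (-11,12,12)
river: ρ → (12,12,-11)
closes: descent 0, river 6
min |a| on river = 8

8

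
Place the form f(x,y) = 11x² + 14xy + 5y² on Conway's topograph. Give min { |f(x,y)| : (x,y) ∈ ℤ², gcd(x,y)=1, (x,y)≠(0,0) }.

translate: b→-8 (≡14 mod 22), so (11,14,5)→(11,-8,2)
flip: (11,-8,2)→(2,8,11)
translate: b→0 (≡8 mod 4), so (2,8,11)→(2,0,3)
reduced (well bottom): (2,0,3) with a≤c, −a<b≤a
well minimum = a = 2

2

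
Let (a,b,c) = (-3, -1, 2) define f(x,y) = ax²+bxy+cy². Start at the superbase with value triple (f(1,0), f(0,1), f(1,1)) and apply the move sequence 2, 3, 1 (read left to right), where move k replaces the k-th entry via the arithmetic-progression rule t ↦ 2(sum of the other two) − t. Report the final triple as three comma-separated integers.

start (-3,2,-2) = (f(1,0),f(0,1),f(1,1))
replace slot 2: 2·((-3)+(-2)) − 2 = -12 → (-3,-12,-2)
replace slot 3: 2·((-3)+(-12)) − (-2) = -28 → (-3,-12,-28)
replace slot 1: 2·((-12)+(-28)) − (-3) = -77 → (-77,-12,-28)

-77,-12,-28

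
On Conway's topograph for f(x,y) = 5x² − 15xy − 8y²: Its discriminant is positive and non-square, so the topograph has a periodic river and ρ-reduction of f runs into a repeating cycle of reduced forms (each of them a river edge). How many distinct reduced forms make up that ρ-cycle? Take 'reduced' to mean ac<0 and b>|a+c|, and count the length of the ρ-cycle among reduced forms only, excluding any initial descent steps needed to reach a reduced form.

D = 385, ⌊√D⌋ = 19
descent: ρ → (-8,15,5)  [lands on river]
river: ρ → (5,15,-8)
river: ρ → (-8,17,3)
river: ρ → (3,19,-2)
river: ρ → (-2,17,12)
river: ρ → (12,7,-7)
river: ρ → (-7,7,12)
river: ρ → (12,17,-2)
river: ρ → (-2,19,3)
river: ρ → (3,17,-8)
ρ-cycle length = 10 (tail of 1 descent step not counted)

10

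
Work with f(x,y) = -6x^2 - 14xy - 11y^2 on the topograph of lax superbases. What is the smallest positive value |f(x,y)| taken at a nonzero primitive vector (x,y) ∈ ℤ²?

translate: b→2 (≡14 mod 12), so (6,14,11)→(6,2,3)
flip: (6,2,3)→(3,-2,6)
reduced (well bottom): (3,-2,6) with a≤c, −a<b≤a
well minimum |f| = |-3| = 3 (negative-definite)

3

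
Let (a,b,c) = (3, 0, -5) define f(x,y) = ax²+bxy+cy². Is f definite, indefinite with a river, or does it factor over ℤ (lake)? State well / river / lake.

D = b²−4ac = 0² − 4·3·(-5) = 60
D > 0 non-square ⇒ indefinite ⇒ periodic river

river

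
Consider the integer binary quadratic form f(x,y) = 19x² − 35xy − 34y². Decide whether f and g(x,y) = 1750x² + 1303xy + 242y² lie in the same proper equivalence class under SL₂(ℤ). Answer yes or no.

D₁ = 3809, D₂ = 3809
river cycle of f (length 62): (-34, 35, 19), (19, 41, -28), (-28, 15, 32), (32, 49, -11), (-11, 61, 2), (2, 59, -41), (-41, 23, 20), (20, 57, -7), (-7, 55, 28), (28, 57, -5), … (52 more)
river cycle of g (length 62): (19, 41, -28), (-28, 15, 32), (32, 49, -11), (-11, 61, 2), (2, 59, -41), (-41, 23, 20), (20, 57, -7), (-7, 55, 28), (28, 57, -5), (-5, 53, 50), … (52 more)
cycles coincide ⇒ equivalent

yes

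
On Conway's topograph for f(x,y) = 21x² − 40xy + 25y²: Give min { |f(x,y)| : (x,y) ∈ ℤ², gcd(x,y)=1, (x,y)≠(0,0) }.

translate: b→2 (≡-40 mod 42), so (21,-40,25)→(21,2,6)
flip: (21,2,6)→(6,-2,21)
reduced (well bottom): (6,-2,21) with a≤c, −a<b≤a
well minimum = a = 6

6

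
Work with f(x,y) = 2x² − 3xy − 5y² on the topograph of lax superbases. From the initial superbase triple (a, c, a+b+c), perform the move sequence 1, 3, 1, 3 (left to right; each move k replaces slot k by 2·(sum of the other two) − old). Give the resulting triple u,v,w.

start (2,-5,-6) = (f(1,0),f(0,1),f(1,1))
replace slot 1: 2·((-5)+(-6)) − 2 = -24 → (-24,-5,-6)
replace slot 3: 2·((-24)+(-5)) − (-6) = -52 → (-24,-5,-52)
replace slot 1: 2·((-5)+(-52)) − (-24) = -90 → (-90,-5,-52)
replace slot 3: 2·((-90)+(-5)) − (-52) = -138 → (-90,-5,-138)

-90,-5,-138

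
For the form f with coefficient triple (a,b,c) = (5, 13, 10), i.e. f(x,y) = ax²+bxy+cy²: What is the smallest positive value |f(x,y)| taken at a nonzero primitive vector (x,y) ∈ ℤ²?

translate: b→3 (≡13 mod 10), so (5,13,10)→(5,3,2)
flip: (5,3,2)→(2,-3,5)
translate: b→1 (≡-3 mod 4), so (2,-3,5)→(2,1,4)
reduced (well bottom): (2,1,4) with a≤c, −a<b≤a
well minimum = a = 2

2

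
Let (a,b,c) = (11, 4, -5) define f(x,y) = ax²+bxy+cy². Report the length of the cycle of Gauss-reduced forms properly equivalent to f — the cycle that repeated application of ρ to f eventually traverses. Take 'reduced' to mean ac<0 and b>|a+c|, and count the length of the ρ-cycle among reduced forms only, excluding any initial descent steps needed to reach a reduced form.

D = 236, ⌊√D⌋ = 15
descent: ρ → (-5,6,10)  [lands on river]
river: ρ → (10,14,-1)
river: ρ → (-1,14,10)
river: ρ → (10,6,-5)
river: ρ → (-5,14,2)
river: ρ → (2,14,-5)
ρ-cycle length = 6 (tail of 1 descent step not counted)

6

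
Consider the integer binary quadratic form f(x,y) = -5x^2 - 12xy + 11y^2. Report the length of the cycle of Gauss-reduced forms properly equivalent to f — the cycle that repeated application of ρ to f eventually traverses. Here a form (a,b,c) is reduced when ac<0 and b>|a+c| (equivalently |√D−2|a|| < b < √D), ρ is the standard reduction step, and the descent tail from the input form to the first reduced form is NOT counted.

D = 364, ⌊√D⌋ = 19
descent: ρ → (11,12,-5)  [lands on river]
river: ρ → (-5,18,2)
river: ρ → (2,18,-5)
river: ρ → (-5,12,11)
river: ρ → (11,10,-6)
river: ρ → (-6,14,7)
river: ρ → (7,14,-6)
river: ρ → (-6,10,11)
ρ-cycle length = 8 (tail of 1 descent step not counted)

8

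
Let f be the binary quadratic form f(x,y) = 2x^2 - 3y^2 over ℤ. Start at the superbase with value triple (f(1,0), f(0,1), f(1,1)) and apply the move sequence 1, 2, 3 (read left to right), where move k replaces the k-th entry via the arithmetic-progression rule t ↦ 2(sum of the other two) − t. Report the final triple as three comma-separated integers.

start (2,-3,-1) = (f(1,0),f(0,1),f(1,1))
replace slot 1: 2·((-3)+(-1)) − 2 = -10 → (-10,-3,-1)
replace slot 2: 2·((-10)+(-1)) − (-3) = -19 → (-10,-19,-1)
replace slot 3: 2·((-10)+(-19)) − (-1) = -57 → (-10,-19,-57)

-10,-19,-57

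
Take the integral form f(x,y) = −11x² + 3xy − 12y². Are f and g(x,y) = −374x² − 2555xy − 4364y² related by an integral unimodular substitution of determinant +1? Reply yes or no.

D₁ = -519, D₂ = -519
f is negative-definite; reduce −f:
−f: reduced (well bottom): (11,-3,12) with a≤c, −a<b≤a
flip sign back: reduced form of f is (-11,3,-12)
g is negative-definite; reduce −g:
−g: translate: b→311 (≡2555 mod 748), so (374,2555,4364)→(374,311,65)
−g: flip: (374,311,65)→(65,-311,374)
−g: translate: b→-51 (≡-311 mod 130), so (65,-311,374)→(65,-51,12)
−g: flip: (65,-51,12)→(12,51,65)
−g: translate: b→3 (≡51 mod 24), so (12,51,65)→(12,3,11)
−g: flip: (12,3,11)→(11,-3,12)
−g: reduced (well bottom): (11,-3,12) with a≤c, −a<b≤a
flip sign back: reduced form of g is (-11,3,-12)
reduced forms (-11, 3, -12) vs (-11, 3, -12) ⇒ equivalent

yes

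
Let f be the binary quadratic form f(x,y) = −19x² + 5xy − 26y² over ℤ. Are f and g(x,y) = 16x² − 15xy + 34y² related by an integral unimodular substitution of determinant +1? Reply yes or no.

D₁ = -1951, D₂ = -1951
f is negative-definite; reduce −f:
−f: reduced (well bottom): (19,-5,26) with a≤c, −a<b≤a
flip sign back: reduced form of f is (-19,5,-26)
g: reduced (well bottom): (16,-15,34) with a≤c, −a<b≤a
reduced forms (-19, 5, -26) vs (16, -15, 34) ⇒ inequivalent

no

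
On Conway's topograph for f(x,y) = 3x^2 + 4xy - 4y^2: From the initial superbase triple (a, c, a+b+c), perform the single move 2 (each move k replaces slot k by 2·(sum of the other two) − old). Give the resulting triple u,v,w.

start (3,-4,3) = (f(1,0),f(0,1),f(1,1))
replace slot 2: 2·(3+3) − (-4) = 16 → (3,16,3)

3,16,3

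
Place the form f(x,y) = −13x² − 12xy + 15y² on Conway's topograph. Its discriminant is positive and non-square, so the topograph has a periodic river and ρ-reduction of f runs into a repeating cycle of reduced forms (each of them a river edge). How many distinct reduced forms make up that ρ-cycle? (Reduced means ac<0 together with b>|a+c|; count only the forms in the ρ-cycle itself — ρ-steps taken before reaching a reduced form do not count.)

D = 924, ⌊√D⌋ = 30
descent: ρ → (15,12,-13)  [lands on river]
river: ρ → (-13,14,14)
river: ρ → (14,14,-13)
river: ρ → (-13,12,15)
river: ρ → (15,18,-10)
river: ρ → (-10,22,11)
river: ρ → (11,22,-10)
river: ρ → (-10,18,15)
ρ-cycle length = 8 (tail of 1 descent step not counted)

8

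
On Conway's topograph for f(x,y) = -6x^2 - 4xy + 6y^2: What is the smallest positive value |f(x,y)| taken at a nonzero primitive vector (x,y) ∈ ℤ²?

descent: ρ → (6,4,-6)  [lands on river]
river: ρ → (-6,8,4)
river: ρ → (4,8,-6)
river: ρ → (-6,4,6)
river: ρ → (6,8,-4)
river: ρ → (-4,8,6)
closes: descent 1, river 6
min |a| on river = 4

4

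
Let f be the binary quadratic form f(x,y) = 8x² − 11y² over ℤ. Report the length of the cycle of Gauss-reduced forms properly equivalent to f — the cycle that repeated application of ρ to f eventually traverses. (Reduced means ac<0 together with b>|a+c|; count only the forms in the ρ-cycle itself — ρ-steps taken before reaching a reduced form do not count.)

D = 352, ⌊√D⌋ = 18
descent: ρ → (-11,0,8)
descent: ρ → (8,16,-3)  [lands on river]
river: ρ → (-3,14,13)
river: ρ → (13,12,-4)
river: ρ → (-4,12,13)
river: ρ → (13,14,-3)
river: ρ → (-3,16,8)
ρ-cycle length = 6 (tail of 2 descent steps not counted)

6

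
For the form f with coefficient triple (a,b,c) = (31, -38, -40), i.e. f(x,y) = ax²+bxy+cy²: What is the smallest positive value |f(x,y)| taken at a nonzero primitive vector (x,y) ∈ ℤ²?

descent: ρ → (-40,38,31)  [lands on river]
river: ρ → (31,24,-47)
river: ρ → (-47,70,8)
river: ρ → (8,74,-29)
river: ρ → (-29,42,40)
river: ρ → (40,38,-31)
river: ρ → (-31,24,47)
river: ρ → (47,70,-8)
river: ρ → (-8,74,29)
river: ρ → (29,42,-40)
closes: descent 1, river 10
min |a| on river = 8

8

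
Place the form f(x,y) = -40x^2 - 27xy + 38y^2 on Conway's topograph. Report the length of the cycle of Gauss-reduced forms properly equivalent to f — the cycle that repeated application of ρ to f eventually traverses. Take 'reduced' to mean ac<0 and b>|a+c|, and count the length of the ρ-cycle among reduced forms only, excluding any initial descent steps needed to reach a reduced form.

D = 6809, ⌊√D⌋ = 82
descent: ρ → (38,27,-40)  [lands on river]
river: ρ → (-40,53,25)
river: ρ → (25,47,-46)
river: ρ → (-46,45,26)
river: ρ → (26,59,-32)
river: ρ → (-32,69,16)
river: ρ → (16,59,-52)
river: ρ → (-52,45,23)
river: ρ → (23,47,-50)
river: ρ → (-50,53,20)
river: ρ → (20,67,-29)
river: ρ → (-29,49,38)
ρ-cycle length = 12 (tail of 1 descent step not counted)

12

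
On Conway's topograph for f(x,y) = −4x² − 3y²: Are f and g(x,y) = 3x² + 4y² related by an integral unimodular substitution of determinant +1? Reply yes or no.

D₁ = -48, D₂ = -48
f is negative-definite; reduce −f:
−f: flip: (4,0,3)→(3,0,4)
−f: reduced (well bottom): (3,0,4) with a≤c, −a<b≤a
flip sign back: reduced form of f is (-3,0,-4)
g: reduced (well bottom): (3,0,4) with a≤c, −a<b≤a
reduced forms (-3, 0, -4) vs (3, 0, 4) ⇒ inequivalent

no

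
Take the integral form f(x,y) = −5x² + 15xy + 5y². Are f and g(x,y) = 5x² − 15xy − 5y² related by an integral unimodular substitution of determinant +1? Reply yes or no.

D₁ = 325, D₂ = 325
river cycle of f (length 2): (5, 15, -5), (-5, 15, 5)
river cycle of g (length 2): (-5, 15, 5), (5, 15, -5)
cycles coincide ⇒ equivalent

yes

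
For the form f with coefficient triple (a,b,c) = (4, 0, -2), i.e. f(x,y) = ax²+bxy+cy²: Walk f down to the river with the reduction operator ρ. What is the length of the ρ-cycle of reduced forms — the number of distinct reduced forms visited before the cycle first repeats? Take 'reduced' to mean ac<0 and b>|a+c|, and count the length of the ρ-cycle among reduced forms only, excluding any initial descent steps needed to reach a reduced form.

D = 32, ⌊√D⌋ = 5
descent: ρ → (-2,4,2)  [lands on river]
river: ρ → (2,4,-2)
ρ-cycle length = 2 (tail of 1 descent step not counted)

2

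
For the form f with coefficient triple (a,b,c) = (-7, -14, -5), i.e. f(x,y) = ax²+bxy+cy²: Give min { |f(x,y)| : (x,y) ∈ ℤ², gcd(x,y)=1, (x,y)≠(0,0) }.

descent: ρ → (-5,4,2)  [lands on river]
river: ρ → (2,4,-5)
river: ρ → (-5,6,1)
river: ρ → (1,6,-5)
closes: descent 1, river 4
min |a| on river = 1

1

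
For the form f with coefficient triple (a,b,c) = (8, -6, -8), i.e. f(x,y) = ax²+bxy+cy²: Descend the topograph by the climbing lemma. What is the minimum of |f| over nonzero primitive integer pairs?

descent: ρ → (-8,6,8)  [lands on river]
river: ρ → (8,10,-6)
river: ρ → (-6,14,4)
river: ρ → (4,10,-12)
river: ρ → (-12,14,2)
river: ρ → (2,14,-12)
river: ρ → (-12,10,4)
river: ρ → (4,14,-6)
river: ρ → (-6,10,8)
river: ρ → (8,6,-8)
river: ρ → (-8,10,6)
river: ρ → (6,14,-4)
river: ρ → (-4,10,12)
river: ρ → (12,14,-2)
river: ρ → (-2,14,12)
river: ρ → (12,10,-4)
river: ρ → (-4,14,6)
river: ρ → (6,10,-8)
closes: descent 1, river 18
min |a| on river = 2

2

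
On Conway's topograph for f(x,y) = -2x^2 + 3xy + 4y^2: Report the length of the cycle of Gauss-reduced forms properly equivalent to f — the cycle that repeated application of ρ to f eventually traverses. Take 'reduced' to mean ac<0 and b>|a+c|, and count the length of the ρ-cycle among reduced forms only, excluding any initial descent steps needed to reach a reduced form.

D = 41, ⌊√D⌋ = 6
river: ρ → (4,5,-1)
river: ρ → (-1,5,4)
river: ρ → (4,3,-2)
river: ρ → (-2,5,2)
river: ρ → (2,3,-4)
river: ρ → (-4,5,1)
river: ρ → (1,5,-4)
river: ρ → (-4,3,2)
river: ρ → (2,5,-2)
river: ρ → (-2,3,4)
ρ-cycle length = 10 (tail of 0 descent steps not counted)

10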